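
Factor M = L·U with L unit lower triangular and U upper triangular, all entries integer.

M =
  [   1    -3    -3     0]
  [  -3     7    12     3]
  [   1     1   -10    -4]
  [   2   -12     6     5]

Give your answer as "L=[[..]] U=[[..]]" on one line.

L=[[1,0,0,0],[-3,1,0,0],[1,-2,1,0],[2,3,-3,1]] U=[[1,-3,-3,0],[0,-2,3,3],[0,0,-1,2],[0,0,0,2]]

  R1 -= -3·R0 → [0,-2,3,3]
  R2 -= 1·R0 → [0,4,-7,-4]
  R3 -= 2·R0 → [0,-6,12,5]
  R2 -= -2·R1 → [0,0,-1,2]
  R3 -= 3·R1 → [0,0,3,-4]
  R3 -= -3·R2 → [0,0,0,2]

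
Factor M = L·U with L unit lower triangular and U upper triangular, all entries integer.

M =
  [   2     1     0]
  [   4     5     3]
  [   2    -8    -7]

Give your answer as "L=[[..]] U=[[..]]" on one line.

L=[[1,0,0],[2,1,0],[1,-3,1]] U=[[2,1,0],[0,3,3],[0,0,2]]

  r1 -= 2·r0 → [0,3,3]
  r2 -= 1·r0 → [0,-9,-7]
  r2 -= -3·r1 → [0,0,2]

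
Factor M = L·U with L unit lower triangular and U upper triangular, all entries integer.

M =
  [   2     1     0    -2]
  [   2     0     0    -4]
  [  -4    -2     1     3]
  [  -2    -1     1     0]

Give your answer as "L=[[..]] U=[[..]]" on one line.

L=[[1,0,0,0],[1,1,0,0],[-2,0,1,0],[-1,0,1,1]] U=[[2,1,0,-2],[0,-1,0,-2],[0,0,1,-1],[0,0,0,-1]]

  row1 -= 1·row0 → [0,-1,0,-2]
  row2 -= -2·row0 → [0,0,1,-1]
  row3 -= -1·row0 → [0,0,1,-2]
  row2 -= 0·row1 → [0,0,1,-1]
  row3 -= 0·row1 → [0,0,1,-2]
  row3 -= 1·row2 → [0,0,0,-1]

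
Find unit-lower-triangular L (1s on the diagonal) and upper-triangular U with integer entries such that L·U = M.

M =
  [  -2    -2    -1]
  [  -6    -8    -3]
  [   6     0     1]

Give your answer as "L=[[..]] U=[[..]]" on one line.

  r1 -= 3·r0 → [0,-2,0]
  r2 -= -3·r0 → [0,-6,-2]
  r2 -= 3·r1 → [0,0,-2]

L=[[1,0,0],[3,1,0],[-3,3,1]] U=[[-2,-2,-1],[0,-2,0],[0,0,-2]]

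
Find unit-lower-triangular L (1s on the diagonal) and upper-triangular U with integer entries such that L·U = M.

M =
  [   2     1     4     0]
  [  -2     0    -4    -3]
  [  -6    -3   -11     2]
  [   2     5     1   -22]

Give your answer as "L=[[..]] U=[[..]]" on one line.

  row1 -= -1·row0 → [0,1,0,-3]
  row2 -= -3·row0 → [0,0,1,2]
  row3 -= 1·row0 → [0,4,-3,-22]
  row2 -= 0·row1 → [0,0,1,2]
  row3 -= 4·row1 → [0,0,-3,-10]
  row3 -= -3·row2 → [0,0,0,-4]

L=[[1,0,0,0],[-1,1,0,0],[-3,0,1,0],[1,4,-3,1]] U=[[2,1,4,0],[0,1,0,-3],[0,0,1,2],[0,0,0,-4]]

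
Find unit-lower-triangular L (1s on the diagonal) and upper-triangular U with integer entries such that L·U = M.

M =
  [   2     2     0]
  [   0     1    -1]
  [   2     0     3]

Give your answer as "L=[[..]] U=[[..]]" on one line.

L=[[1,0,0],[0,1,0],[1,-2,1]] U=[[2,2,0],[0,1,-1],[0,0,1]]

  row1 -= 0·row0 → [0,1,-1]
  row2 -= 1·row0 → [0,-2,3]
  row2 -= -2·row1 → [0,0,1]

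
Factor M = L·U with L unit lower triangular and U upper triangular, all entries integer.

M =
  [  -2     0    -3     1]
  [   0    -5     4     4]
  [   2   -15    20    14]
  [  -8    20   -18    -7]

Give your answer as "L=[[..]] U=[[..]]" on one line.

  R1 -= 0·R0 → [0,-5,4,4]
  R2 -= -1·R0 → [0,-15,17,15]
  R3 -= 4·R0 → [0,20,-6,-11]
  R2 -= 3·R1 → [0,0,5,3]
  R3 -= -4·R1 → [0,0,10,5]
  R3 -= 2·R2 → [0,0,0,-1]

L=[[1,0,0,0],[0,1,0,0],[-1,3,1,0],[4,-4,2,1]] U=[[-2,0,-3,1],[0,-5,4,4],[0,0,5,3],[0,0,0,-1]]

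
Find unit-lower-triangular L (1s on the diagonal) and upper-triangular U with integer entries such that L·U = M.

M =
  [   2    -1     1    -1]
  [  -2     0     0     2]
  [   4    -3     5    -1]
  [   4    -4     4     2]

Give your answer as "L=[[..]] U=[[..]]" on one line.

L=[[1,0,0,0],[-1,1,0,0],[2,1,1,0],[2,2,0,1]] U=[[2,-1,1,-1],[0,-1,1,1],[0,0,2,0],[0,0,0,2]]

  R1 -= -1·R0 → [0,-1,1,1]
  R2 -= 2·R0 → [0,-1,3,1]
  R3 -= 2·R0 → [0,-2,2,4]
  R2 -= 1·R1 → [0,0,2,0]
  R3 -= 2·R1 → [0,0,0,2]
  R3 -= 0·R2 → [0,0,0,2]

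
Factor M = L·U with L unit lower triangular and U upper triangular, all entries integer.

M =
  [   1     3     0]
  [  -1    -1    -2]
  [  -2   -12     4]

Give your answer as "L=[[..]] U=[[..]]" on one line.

L=[[1,0,0],[-1,1,0],[-2,-3,1]] U=[[1,3,0],[0,2,-2],[0,0,-2]]

  R1 -= -1·R0 → [0,2,-2]
  R2 -= -2·R0 → [0,-6,4]
  R2 -= -3·R1 → [0,0,-2]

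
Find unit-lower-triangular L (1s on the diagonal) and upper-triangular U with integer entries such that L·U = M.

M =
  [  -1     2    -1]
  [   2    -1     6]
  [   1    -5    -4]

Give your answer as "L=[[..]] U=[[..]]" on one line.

  R1 -= -2·R0 → [0,3,4]
  R2 -= -1·R0 → [0,-3,-5]
  R2 -= -1·R1 → [0,0,-1]

L=[[1,0,0],[-2,1,0],[-1,-1,1]] U=[[-1,2,-1],[0,3,4],[0,0,-1]]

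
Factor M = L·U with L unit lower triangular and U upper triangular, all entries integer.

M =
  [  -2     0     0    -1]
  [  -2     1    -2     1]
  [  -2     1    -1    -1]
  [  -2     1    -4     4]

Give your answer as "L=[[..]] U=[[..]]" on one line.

L=[[1,0,0,0],[1,1,0,0],[1,1,1,0],[1,1,-2,1]] U=[[-2,0,0,-1],[0,1,-2,2],[0,0,1,-2],[0,0,0,-1]]

  row1 -= 1·row0 → [0,1,-2,2]
  row2 -= 1·row0 → [0,1,-1,0]
  row3 -= 1·row0 → [0,1,-4,5]
  row2 -= 1·row1 → [0,0,1,-2]
  row3 -= 1·row1 → [0,0,-2,3]
  row3 -= -2·row2 → [0,0,0,-1]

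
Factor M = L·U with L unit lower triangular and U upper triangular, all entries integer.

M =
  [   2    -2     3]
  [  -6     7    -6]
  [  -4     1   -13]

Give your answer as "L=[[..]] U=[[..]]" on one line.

L=[[1,0,0],[-3,1,0],[-2,-3,1]] U=[[2,-2,3],[0,1,3],[0,0,2]]

  row1 -= -3·row0 → [0,1,3]
  row2 -= -2·row0 → [0,-3,-7]
  row2 -= -3·row1 → [0,0,2]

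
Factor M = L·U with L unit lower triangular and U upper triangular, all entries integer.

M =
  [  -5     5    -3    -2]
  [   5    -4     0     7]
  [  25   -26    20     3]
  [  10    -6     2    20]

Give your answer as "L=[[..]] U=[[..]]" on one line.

L=[[1,0,0,0],[-1,1,0,0],[-5,-1,1,0],[-2,4,4,1]] U=[[-5,5,-3,-2],[0,1,-3,5],[0,0,2,-2],[0,0,0,4]]

  R1 -= -1·R0 → [0,1,-3,5]
  R2 -= -5·R0 → [0,-1,5,-7]
  R3 -= -2·R0 → [0,4,-4,16]
  R2 -= -1·R1 → [0,0,2,-2]
  R3 -= 4·R1 → [0,0,8,-4]
  R3 -= 4·R2 → [0,0,0,4]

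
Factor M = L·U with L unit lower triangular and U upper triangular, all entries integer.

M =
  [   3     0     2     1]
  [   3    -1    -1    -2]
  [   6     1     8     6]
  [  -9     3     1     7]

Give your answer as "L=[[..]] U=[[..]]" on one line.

L=[[1,0,0,0],[1,1,0,0],[2,-1,1,0],[-3,-3,-2,1]] U=[[3,0,2,1],[0,-1,-3,-3],[0,0,1,1],[0,0,0,3]]

  r1 -= 1·r0 → [0,-1,-3,-3]
  r2 -= 2·r0 → [0,1,4,4]
  r3 -= -3·r0 → [0,3,7,10]
  r2 -= -1·r1 → [0,0,1,1]
  r3 -= -3·r1 → [0,0,-2,1]
  r3 -= -2·r2 → [0,0,0,3]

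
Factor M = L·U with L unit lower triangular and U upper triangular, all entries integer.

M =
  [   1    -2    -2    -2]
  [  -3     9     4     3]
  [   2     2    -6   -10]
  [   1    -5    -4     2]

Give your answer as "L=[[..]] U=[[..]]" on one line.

L=[[1,0,0,0],[-3,1,0,0],[2,2,1,0],[1,-1,-2,1]] U=[[1,-2,-2,-2],[0,3,-2,-3],[0,0,2,0],[0,0,0,1]]

  R1 -= -3·R0 → [0,3,-2,-3]
  R2 -= 2·R0 → [0,6,-2,-6]
  R3 -= 1·R0 → [0,-3,-2,4]
  R2 -= 2·R1 → [0,0,2,0]
  R3 -= -1·R1 → [0,0,-4,1]
  R3 -= -2·R2 → [0,0,0,1]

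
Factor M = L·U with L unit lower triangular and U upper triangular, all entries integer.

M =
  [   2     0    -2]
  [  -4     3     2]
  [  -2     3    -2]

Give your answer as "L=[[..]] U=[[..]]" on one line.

L=[[1,0,0],[-2,1,0],[-1,1,1]] U=[[2,0,-2],[0,3,-2],[0,0,-2]]

  R1 -= -2·R0 → [0,3,-2]
  R2 -= -1·R0 → [0,3,-4]
  R2 -= 1·R1 → [0,0,-2]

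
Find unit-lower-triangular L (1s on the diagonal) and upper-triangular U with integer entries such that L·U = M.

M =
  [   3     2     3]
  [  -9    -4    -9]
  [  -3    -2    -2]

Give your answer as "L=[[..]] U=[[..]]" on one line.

  R1 -= -3·R0 → [0,2,0]
  R2 -= -1·R0 → [0,0,1]
  R2 -= 0·R1 → [0,0,1]

L=[[1,0,0],[-3,1,0],[-1,0,1]] U=[[3,2,3],[0,2,0],[0,0,1]]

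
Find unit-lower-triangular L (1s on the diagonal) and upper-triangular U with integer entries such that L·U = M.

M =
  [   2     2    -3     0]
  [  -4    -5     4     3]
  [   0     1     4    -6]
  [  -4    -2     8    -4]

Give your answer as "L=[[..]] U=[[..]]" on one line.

L=[[1,0,0,0],[-2,1,0,0],[0,-1,1,0],[-2,-2,-1,1]] U=[[2,2,-3,0],[0,-1,-2,3],[0,0,2,-3],[0,0,0,-1]]

  row1 -= -2·row0 → [0,-1,-2,3]
  row2 -= 0·row0 → [0,1,4,-6]
  row3 -= -2·row0 → [0,2,2,-4]
  row2 -= -1·row1 → [0,0,2,-3]
  row3 -= -2·row1 → [0,0,-2,2]
  row3 -= -1·row2 → [0,0,0,-1]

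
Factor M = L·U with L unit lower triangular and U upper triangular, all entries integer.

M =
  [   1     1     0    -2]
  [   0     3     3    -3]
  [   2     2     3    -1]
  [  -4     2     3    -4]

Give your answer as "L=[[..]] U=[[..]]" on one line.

L=[[1,0,0,0],[0,1,0,0],[2,0,1,0],[-4,2,-1,1]] U=[[1,1,0,-2],[0,3,3,-3],[0,0,3,3],[0,0,0,-3]]

  r1 -= 0·r0 → [0,3,3,-3]
  r2 -= 2·r0 → [0,0,3,3]
  r3 -= -4·r0 → [0,6,3,-12]
  r2 -= 0·r1 → [0,0,3,3]
  r3 -= 2·r1 → [0,0,-3,-6]
  r3 -= -1·r2 → [0,0,0,-3]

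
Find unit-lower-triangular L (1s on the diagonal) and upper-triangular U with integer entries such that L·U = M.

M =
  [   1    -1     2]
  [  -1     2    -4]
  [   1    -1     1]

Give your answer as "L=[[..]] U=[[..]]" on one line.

  r1 -= -1·r0 → [0,1,-2]
  r2 -= 1·r0 → [0,0,-1]
  r2 -= 0·r1 → [0,0,-1]

L=[[1,0,0],[-1,1,0],[1,0,1]] U=[[1,-1,2],[0,1,-2],[0,0,-1]]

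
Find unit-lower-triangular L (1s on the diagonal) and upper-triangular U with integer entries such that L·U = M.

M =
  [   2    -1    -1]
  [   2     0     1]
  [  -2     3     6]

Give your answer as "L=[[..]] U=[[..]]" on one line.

  R1 -= 1·R0 → [0,1,2]
  R2 -= -1·R0 → [0,2,5]
  R2 -= 2·R1 → [0,0,1]

L=[[1,0,0],[1,1,0],[-1,2,1]] U=[[2,-1,-1],[0,1,2],[0,0,1]]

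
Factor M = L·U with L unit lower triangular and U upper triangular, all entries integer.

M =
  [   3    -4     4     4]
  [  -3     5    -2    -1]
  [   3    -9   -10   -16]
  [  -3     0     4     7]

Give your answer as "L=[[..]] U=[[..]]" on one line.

  row1 -= -1·row0 → [0,1,2,3]
  row2 -= 1·row0 → [0,-5,-14,-20]
  row3 -= -1·row0 → [0,-4,8,11]
  row2 -= -5·row1 → [0,0,-4,-5]
  row3 -= -4·row1 → [0,0,16,23]
  row3 -= -4·row2 → [0,0,0,3]

L=[[1,0,0,0],[-1,1,0,0],[1,-5,1,0],[-1,-4,-4,1]] U=[[3,-4,4,4],[0,1,2,3],[0,0,-4,-5],[0,0,0,3]]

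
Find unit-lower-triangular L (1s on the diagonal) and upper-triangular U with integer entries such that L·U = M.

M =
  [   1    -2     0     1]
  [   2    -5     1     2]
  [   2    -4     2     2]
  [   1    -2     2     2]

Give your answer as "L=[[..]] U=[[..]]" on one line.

  R1 -= 2·R0 → [0,-1,1,0]
  R2 -= 2·R0 → [0,0,2,0]
  R3 -= 1·R0 → [0,0,2,1]
  R2 -= 0·R1 → [0,0,2,0]
  R3 -= 0·R1 → [0,0,2,1]
  R3 -= 1·R2 → [0,0,0,1]

L=[[1,0,0,0],[2,1,0,0],[2,0,1,0],[1,0,1,1]] U=[[1,-2,0,1],[0,-1,1,0],[0,0,2,0],[0,0,0,1]]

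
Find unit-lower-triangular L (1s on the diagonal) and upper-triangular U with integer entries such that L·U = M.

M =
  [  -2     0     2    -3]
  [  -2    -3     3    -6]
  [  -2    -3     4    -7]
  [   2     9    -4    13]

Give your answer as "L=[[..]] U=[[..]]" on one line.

L=[[1,0,0,0],[1,1,0,0],[1,1,1,0],[-1,-3,1,1]] U=[[-2,0,2,-3],[0,-3,1,-3],[0,0,1,-1],[0,0,0,2]]

  r1 -= 1·r0 → [0,-3,1,-3]
  r2 -= 1·r0 → [0,-3,2,-4]
  r3 -= -1·r0 → [0,9,-2,10]
  r2 -= 1·r1 → [0,0,1,-1]
  r3 -= -3·r1 → [0,0,1,1]
  r3 -= 1·r2 → [0,0,0,2]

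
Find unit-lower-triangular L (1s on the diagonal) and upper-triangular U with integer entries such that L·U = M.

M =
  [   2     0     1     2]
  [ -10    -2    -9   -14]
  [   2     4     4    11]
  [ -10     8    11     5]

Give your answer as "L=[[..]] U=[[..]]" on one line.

  R1 -= -5·R0 → [0,-2,-4,-4]
  R2 -= 1·R0 → [0,4,3,9]
  R3 -= -5·R0 → [0,8,16,15]
  R2 -= -2·R1 → [0,0,-5,1]
  R3 -= -4·R1 → [0,0,0,-1]
  R3 -= 0·R2 → [0,0,0,-1]

L=[[1,0,0,0],[-5,1,0,0],[1,-2,1,0],[-5,-4,0,1]] U=[[2,0,1,2],[0,-2,-4,-4],[0,0,-5,1],[0,0,0,-1]]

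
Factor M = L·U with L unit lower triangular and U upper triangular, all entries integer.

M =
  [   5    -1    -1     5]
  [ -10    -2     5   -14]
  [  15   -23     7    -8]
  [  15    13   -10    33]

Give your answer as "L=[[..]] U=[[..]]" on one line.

L=[[1,0,0,0],[-2,1,0,0],[3,5,1,0],[3,-4,-1,1]] U=[[5,-1,-1,5],[0,-4,3,-4],[0,0,-5,-3],[0,0,0,-1]]

  row1 -= -2·row0 → [0,-4,3,-4]
  row2 -= 3·row0 → [0,-20,10,-23]
  row3 -= 3·row0 → [0,16,-7,18]
  row2 -= 5·row1 → [0,0,-5,-3]
  row3 -= -4·row1 → [0,0,5,2]
  row3 -= -1·row2 → [0,0,0,-1]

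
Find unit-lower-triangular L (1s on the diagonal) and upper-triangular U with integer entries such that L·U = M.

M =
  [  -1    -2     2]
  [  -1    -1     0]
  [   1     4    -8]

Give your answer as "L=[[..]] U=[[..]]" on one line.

  R1 -= 1·R0 → [0,1,-2]
  R2 -= -1·R0 → [0,2,-6]
  R2 -= 2·R1 → [0,0,-2]

L=[[1,0,0],[1,1,0],[-1,2,1]] U=[[-1,-2,2],[0,1,-2],[0,0,-2]]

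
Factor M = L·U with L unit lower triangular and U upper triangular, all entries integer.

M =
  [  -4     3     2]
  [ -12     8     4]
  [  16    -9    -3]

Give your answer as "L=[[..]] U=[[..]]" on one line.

  r1 -= 3·r0 → [0,-1,-2]
  r2 -= -4·r0 → [0,3,5]
  r2 -= -3·r1 → [0,0,-1]

L=[[1,0,0],[3,1,0],[-4,-3,1]] U=[[-4,3,2],[0,-1,-2],[0,0,-1]]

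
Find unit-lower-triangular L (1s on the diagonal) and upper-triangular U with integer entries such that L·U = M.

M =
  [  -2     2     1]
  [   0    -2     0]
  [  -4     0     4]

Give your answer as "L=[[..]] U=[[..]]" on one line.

L=[[1,0,0],[0,1,0],[2,2,1]] U=[[-2,2,1],[0,-2,0],[0,0,2]]

  R1 -= 0·R0 → [0,-2,0]
  R2 -= 2·R0 → [0,-4,2]
  R2 -= 2·R1 → [0,0,2]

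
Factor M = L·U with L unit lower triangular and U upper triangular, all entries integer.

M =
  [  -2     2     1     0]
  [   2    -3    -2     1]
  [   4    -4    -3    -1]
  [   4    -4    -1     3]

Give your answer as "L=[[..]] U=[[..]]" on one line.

L=[[1,0,0,0],[-1,1,0,0],[-2,0,1,0],[-2,0,-1,1]] U=[[-2,2,1,0],[0,-1,-1,1],[0,0,-1,-1],[0,0,0,2]]

  R1 -= -1·R0 → [0,-1,-1,1]
  R2 -= -2·R0 → [0,0,-1,-1]
  R3 -= -2·R0 → [0,0,1,3]
  R2 -= 0·R1 → [0,0,-1,-1]
  R3 -= 0·R1 → [0,0,1,3]
  R3 -= -1·R2 → [0,0,0,2]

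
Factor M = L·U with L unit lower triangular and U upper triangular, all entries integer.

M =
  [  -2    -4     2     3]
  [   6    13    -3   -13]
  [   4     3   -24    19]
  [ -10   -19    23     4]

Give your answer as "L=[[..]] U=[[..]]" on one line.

  R1 -= -3·R0 → [0,1,3,-4]
  R2 -= -2·R0 → [0,-5,-20,25]
  R3 -= 5·R0 → [0,1,13,-11]
  R2 -= -5·R1 → [0,0,-5,5]
  R3 -= 1·R1 → [0,0,10,-7]
  R3 -= -2·R2 → [0,0,0,3]

L=[[1,0,0,0],[-3,1,0,0],[-2,-5,1,0],[5,1,-2,1]] U=[[-2,-4,2,3],[0,1,3,-4],[0,0,-5,5],[0,0,0,3]]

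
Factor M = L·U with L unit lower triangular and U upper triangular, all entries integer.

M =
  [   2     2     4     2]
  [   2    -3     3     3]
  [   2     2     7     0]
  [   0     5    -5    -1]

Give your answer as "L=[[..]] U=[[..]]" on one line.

L=[[1,0,0,0],[1,1,0,0],[1,0,1,0],[0,-1,-2,1]] U=[[2,2,4,2],[0,-5,-1,1],[0,0,3,-2],[0,0,0,-4]]

  r1 -= 1·r0 → [0,-5,-1,1]
  r2 -= 1·r0 → [0,0,3,-2]
  r3 -= 0·r0 → [0,5,-5,-1]
  r2 -= 0·r1 → [0,0,3,-2]
  r3 -= -1·r1 → [0,0,-6,0]
  r3 -= -2·r2 → [0,0,0,-4]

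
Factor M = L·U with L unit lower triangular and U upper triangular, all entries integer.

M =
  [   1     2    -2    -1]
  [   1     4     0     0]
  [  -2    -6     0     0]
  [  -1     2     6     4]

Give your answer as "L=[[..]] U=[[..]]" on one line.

  r1 -= 1·r0 → [0,2,2,1]
  r2 -= -2·r0 → [0,-2,-4,-2]
  r3 -= -1·r0 → [0,4,4,3]
  r2 -= -1·r1 → [0,0,-2,-1]
  r3 -= 2·r1 → [0,0,0,1]
  r3 -= 0·r2 → [0,0,0,1]

L=[[1,0,0,0],[1,1,0,0],[-2,-1,1,0],[-1,2,0,1]] U=[[1,2,-2,-1],[0,2,2,1],[0,0,-2,-1],[0,0,0,1]]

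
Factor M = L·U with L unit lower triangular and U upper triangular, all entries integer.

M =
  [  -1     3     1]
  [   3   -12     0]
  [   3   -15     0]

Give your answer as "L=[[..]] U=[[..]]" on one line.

L=[[1,0,0],[-3,1,0],[-3,2,1]] U=[[-1,3,1],[0,-3,3],[0,0,-3]]

  row1 -= -3·row0 → [0,-3,3]
  row2 -= -3·row0 → [0,-6,3]
  row2 -= 2·row1 → [0,0,-3]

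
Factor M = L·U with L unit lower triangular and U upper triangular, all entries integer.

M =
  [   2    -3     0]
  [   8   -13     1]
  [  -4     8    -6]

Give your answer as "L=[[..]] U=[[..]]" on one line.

  r1 -= 4·r0 → [0,-1,1]
  r2 -= -2·r0 → [0,2,-6]
  r2 -= -2·r1 → [0,0,-4]

L=[[1,0,0],[4,1,0],[-2,-2,1]] U=[[2,-3,0],[0,-1,1],[0,0,-4]]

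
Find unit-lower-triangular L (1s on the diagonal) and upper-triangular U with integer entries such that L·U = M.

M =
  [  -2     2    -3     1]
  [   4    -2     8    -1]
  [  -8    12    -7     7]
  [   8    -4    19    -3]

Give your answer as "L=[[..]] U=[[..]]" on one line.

L=[[1,0,0,0],[-2,1,0,0],[4,2,1,0],[-4,2,3,1]] U=[[-2,2,-3,1],[0,2,2,1],[0,0,1,1],[0,0,0,-4]]

  row1 -= -2·row0 → [0,2,2,1]
  row2 -= 4·row0 → [0,4,5,3]
  row3 -= -4·row0 → [0,4,7,1]
  row2 -= 2·row1 → [0,0,1,1]
  row3 -= 2·row1 → [0,0,3,-1]
  row3 -= 3·row2 → [0,0,0,-4]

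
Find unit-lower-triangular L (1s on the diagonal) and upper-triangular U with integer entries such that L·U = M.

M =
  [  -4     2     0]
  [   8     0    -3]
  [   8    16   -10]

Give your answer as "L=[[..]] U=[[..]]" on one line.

  R1 -= -2·R0 → [0,4,-3]
  R2 -= -2·R0 → [0,20,-10]
  R2 -= 5·R1 → [0,0,5]

L=[[1,0,0],[-2,1,0],[-2,5,1]] U=[[-4,2,0],[0,4,-3],[0,0,5]]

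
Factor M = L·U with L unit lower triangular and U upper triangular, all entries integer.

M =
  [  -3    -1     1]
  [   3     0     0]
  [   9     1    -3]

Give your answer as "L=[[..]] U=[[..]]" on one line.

  r1 -= -1·r0 → [0,-1,1]
  r2 -= -3·r0 → [0,-2,0]
  r2 -= 2·r1 → [0,0,-2]

L=[[1,0,0],[-1,1,0],[-3,2,1]] U=[[-3,-1,1],[0,-1,1],[0,0,-2]]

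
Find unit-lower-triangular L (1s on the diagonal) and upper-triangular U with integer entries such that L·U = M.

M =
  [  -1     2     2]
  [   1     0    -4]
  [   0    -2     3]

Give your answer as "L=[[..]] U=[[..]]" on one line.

  row1 -= -1·row0 → [0,2,-2]
  row2 -= 0·row0 → [0,-2,3]
  row2 -= -1·row1 → [0,0,1]

L=[[1,0,0],[-1,1,0],[0,-1,1]] U=[[-1,2,2],[0,2,-2],[0,0,1]]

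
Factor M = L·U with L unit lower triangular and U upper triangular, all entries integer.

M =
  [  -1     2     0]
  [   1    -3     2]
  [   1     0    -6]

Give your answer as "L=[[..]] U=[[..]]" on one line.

  r1 -= -1·r0 → [0,-1,2]
  r2 -= -1·r0 → [0,2,-6]
  r2 -= -2·r1 → [0,0,-2]

L=[[1,0,0],[-1,1,0],[-1,-2,1]] U=[[-1,2,0],[0,-1,2],[0,0,-2]]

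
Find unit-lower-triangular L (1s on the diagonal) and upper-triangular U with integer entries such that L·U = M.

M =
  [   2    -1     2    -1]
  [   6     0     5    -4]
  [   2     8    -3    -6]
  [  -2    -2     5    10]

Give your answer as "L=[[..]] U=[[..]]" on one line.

  r1 -= 3·r0 → [0,3,-1,-1]
  r2 -= 1·r0 → [0,9,-5,-5]
  r3 -= -1·r0 → [0,-3,7,9]
  r2 -= 3·r1 → [0,0,-2,-2]
  r3 -= -1·r1 → [0,0,6,8]
  r3 -= -3·r2 → [0,0,0,2]

L=[[1,0,0,0],[3,1,0,0],[1,3,1,0],[-1,-1,-3,1]] U=[[2,-1,2,-1],[0,3,-1,-1],[0,0,-2,-2],[0,0,0,2]]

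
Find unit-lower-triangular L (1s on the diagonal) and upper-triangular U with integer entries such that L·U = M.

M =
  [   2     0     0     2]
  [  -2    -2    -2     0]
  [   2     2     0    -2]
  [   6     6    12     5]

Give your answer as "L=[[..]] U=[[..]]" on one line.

  r1 -= -1·r0 → [0,-2,-2,2]
  r2 -= 1·r0 → [0,2,0,-4]
  r3 -= 3·r0 → [0,6,12,-1]
  r2 -= -1·r1 → [0,0,-2,-2]
  r3 -= -3·r1 → [0,0,6,5]
  r3 -= -3·r2 → [0,0,0,-1]

L=[[1,0,0,0],[-1,1,0,0],[1,-1,1,0],[3,-3,-3,1]] U=[[2,0,0,2],[0,-2,-2,2],[0,0,-2,-2],[0,0,0,-1]]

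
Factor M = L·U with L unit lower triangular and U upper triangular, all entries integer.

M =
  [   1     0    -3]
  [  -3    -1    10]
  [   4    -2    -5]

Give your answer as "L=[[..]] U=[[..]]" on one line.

L=[[1,0,0],[-3,1,0],[4,2,1]] U=[[1,0,-3],[0,-1,1],[0,0,5]]

  row1 -= -3·row0 → [0,-1,1]
  row2 -= 4·row0 → [0,-2,7]
  row2 -= 2·row1 → [0,0,5]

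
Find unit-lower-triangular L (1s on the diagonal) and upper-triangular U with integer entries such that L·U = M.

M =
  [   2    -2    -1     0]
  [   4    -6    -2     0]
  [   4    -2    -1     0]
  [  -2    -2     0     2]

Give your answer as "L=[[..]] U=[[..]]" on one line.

  row1 -= 2·row0 → [0,-2,0,0]
  row2 -= 2·row0 → [0,2,1,0]
  row3 -= -1·row0 → [0,-4,-1,2]
  row2 -= -1·row1 → [0,0,1,0]
  row3 -= 2·row1 → [0,0,-1,2]
  row3 -= -1·row2 → [0,0,0,2]

L=[[1,0,0,0],[2,1,0,0],[2,-1,1,0],[-1,2,-1,1]] U=[[2,-2,-1,0],[0,-2,0,0],[0,0,1,0],[0,0,0,2]]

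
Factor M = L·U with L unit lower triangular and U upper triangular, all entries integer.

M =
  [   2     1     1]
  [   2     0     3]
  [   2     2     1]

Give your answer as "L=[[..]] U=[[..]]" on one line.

L=[[1,0,0],[1,1,0],[1,-1,1]] U=[[2,1,1],[0,-1,2],[0,0,2]]

  r1 -= 1·r0 → [0,-1,2]
  r2 -= 1·r0 → [0,1,0]
  r2 -= -1·r1 → [0,0,2]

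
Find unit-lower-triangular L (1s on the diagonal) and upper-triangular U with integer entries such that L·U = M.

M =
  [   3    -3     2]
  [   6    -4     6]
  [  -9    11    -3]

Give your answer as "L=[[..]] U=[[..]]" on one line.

  row1 -= 2·row0 → [0,2,2]
  row2 -= -3·row0 → [0,2,3]
  row2 -= 1·row1 → [0,0,1]

L=[[1,0,0],[2,1,0],[-3,1,1]] U=[[3,-3,2],[0,2,2],[0,0,1]]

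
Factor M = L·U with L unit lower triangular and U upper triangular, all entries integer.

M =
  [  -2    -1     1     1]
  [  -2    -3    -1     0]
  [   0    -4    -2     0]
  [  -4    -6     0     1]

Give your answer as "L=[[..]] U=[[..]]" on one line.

L=[[1,0,0,0],[1,1,0,0],[0,2,1,0],[2,2,1,1]] U=[[-2,-1,1,1],[0,-2,-2,-1],[0,0,2,2],[0,0,0,-1]]

  r1 -= 1·r0 → [0,-2,-2,-1]
  r2 -= 0·r0 → [0,-4,-2,0]
  r3 -= 2·r0 → [0,-4,-2,-1]
  r2 -= 2·r1 → [0,0,2,2]
  r3 -= 2·r1 → [0,0,2,1]
  r3 -= 1·r2 → [0,0,0,-1]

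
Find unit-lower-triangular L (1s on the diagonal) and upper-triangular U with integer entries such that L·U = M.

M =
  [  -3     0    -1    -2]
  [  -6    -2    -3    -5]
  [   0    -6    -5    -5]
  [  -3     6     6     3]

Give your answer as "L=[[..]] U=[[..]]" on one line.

L=[[1,0,0,0],[2,1,0,0],[0,3,1,0],[1,-3,-2,1]] U=[[-3,0,-1,-2],[0,-2,-1,-1],[0,0,-2,-2],[0,0,0,-2]]

  row1 -= 2·row0 → [0,-2,-1,-1]
  row2 -= 0·row0 → [0,-6,-5,-5]
  row3 -= 1·row0 → [0,6,7,5]
  row2 -= 3·row1 → [0,0,-2,-2]
  row3 -= -3·row1 → [0,0,4,2]
  row3 -= -2·row2 → [0,0,0,-2]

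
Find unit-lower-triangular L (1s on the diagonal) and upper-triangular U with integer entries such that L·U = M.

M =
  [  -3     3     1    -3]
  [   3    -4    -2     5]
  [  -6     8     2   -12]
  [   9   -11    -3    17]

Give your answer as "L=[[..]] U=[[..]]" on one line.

L=[[1,0,0,0],[-1,1,0,0],[2,-2,1,0],[-3,2,-1,1]] U=[[-3,3,1,-3],[0,-1,-1,2],[0,0,-2,-2],[0,0,0,2]]

  r1 -= -1·r0 → [0,-1,-1,2]
  r2 -= 2·r0 → [0,2,0,-6]
  r3 -= -3·r0 → [0,-2,0,8]
  r2 -= -2·r1 → [0,0,-2,-2]
  r3 -= 2·r1 → [0,0,2,4]
  r3 -= -1·r2 → [0,0,0,2]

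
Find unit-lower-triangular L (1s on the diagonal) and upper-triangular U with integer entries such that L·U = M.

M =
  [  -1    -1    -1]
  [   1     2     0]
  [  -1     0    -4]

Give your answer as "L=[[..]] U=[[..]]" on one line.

  row1 -= -1·row0 → [0,1,-1]
  row2 -= 1·row0 → [0,1,-3]
  row2 -= 1·row1 → [0,0,-2]

L=[[1,0,0],[-1,1,0],[1,1,1]] U=[[-1,-1,-1],[0,1,-1],[0,0,-2]]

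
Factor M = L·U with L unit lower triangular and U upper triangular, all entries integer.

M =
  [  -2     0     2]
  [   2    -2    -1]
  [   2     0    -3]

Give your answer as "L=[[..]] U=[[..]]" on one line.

L=[[1,0,0],[-1,1,0],[-1,0,1]] U=[[-2,0,2],[0,-2,1],[0,0,-1]]

  row1 -= -1·row0 → [0,-2,1]
  row2 -= -1·row0 → [0,0,-1]
  row2 -= 0·row1 → [0,0,-1]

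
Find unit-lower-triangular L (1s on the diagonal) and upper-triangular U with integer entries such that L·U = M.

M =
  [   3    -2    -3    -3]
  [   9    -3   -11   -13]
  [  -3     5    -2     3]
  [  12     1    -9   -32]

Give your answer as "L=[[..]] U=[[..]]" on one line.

L=[[1,0,0,0],[3,1,0,0],[-1,1,1,0],[4,3,-3,1]] U=[[3,-2,-3,-3],[0,3,-2,-4],[0,0,-3,4],[0,0,0,4]]

  row1 -= 3·row0 → [0,3,-2,-4]
  row2 -= -1·row0 → [0,3,-5,0]
  row3 -= 4·row0 → [0,9,3,-20]
  row2 -= 1·row1 → [0,0,-3,4]
  row3 -= 3·row1 → [0,0,9,-8]
  row3 -= -3·row2 → [0,0,0,4]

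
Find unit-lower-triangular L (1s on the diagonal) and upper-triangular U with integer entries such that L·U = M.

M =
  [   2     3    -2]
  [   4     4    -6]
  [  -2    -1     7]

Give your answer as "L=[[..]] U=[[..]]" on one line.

  r1 -= 2·r0 → [0,-2,-2]
  r2 -= -1·r0 → [0,2,5]
  r2 -= -1·r1 → [0,0,3]

L=[[1,0,0],[2,1,0],[-1,-1,1]] U=[[2,3,-2],[0,-2,-2],[0,0,3]]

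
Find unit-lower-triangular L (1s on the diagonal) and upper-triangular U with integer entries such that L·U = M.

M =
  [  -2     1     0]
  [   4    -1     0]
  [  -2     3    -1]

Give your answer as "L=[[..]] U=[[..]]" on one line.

  r1 -= -2·r0 → [0,1,0]
  r2 -= 1·r0 → [0,2,-1]
  r2 -= 2·r1 → [0,0,-1]

L=[[1,0,0],[-2,1,0],[1,2,1]] U=[[-2,1,0],[0,1,0],[0,0,-1]]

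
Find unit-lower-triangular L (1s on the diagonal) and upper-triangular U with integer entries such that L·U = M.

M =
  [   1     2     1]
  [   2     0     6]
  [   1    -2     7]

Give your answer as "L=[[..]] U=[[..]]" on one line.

  row1 -= 2·row0 → [0,-4,4]
  row2 -= 1·row0 → [0,-4,6]
  row2 -= 1·row1 → [0,0,2]

L=[[1,0,0],[2,1,0],[1,1,1]] U=[[1,2,1],[0,-4,4],[0,0,2]]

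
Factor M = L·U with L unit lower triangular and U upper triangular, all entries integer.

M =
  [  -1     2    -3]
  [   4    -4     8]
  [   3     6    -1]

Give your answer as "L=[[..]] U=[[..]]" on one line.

  R1 -= -4·R0 → [0,4,-4]
  R2 -= -3·R0 → [0,12,-10]
  R2 -= 3·R1 → [0,0,2]

L=[[1,0,0],[-4,1,0],[-3,3,1]] U=[[-1,2,-3],[0,4,-4],[0,0,2]]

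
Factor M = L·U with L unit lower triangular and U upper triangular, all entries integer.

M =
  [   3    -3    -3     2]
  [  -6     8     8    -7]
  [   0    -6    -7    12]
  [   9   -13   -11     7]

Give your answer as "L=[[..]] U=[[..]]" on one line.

  row1 -= -2·row0 → [0,2,2,-3]
  row2 -= 0·row0 → [0,-6,-7,12]
  row3 -= 3·row0 → [0,-4,-2,1]
  row2 -= -3·row1 → [0,0,-1,3]
  row3 -= -2·row1 → [0,0,2,-5]
  row3 -= -2·row2 → [0,0,0,1]

L=[[1,0,0,0],[-2,1,0,0],[0,-3,1,0],[3,-2,-2,1]] U=[[3,-3,-3,2],[0,2,2,-3],[0,0,-1,3],[0,0,0,1]]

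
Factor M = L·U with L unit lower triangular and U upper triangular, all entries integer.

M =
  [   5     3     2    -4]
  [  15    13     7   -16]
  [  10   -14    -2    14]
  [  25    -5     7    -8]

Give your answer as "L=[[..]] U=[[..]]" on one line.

  r1 -= 3·r0 → [0,4,1,-4]
  r2 -= 2·r0 → [0,-20,-6,22]
  r3 -= 5·r0 → [0,-20,-3,12]
  r2 -= -5·r1 → [0,0,-1,2]
  r3 -= -5·r1 → [0,0,2,-8]
  r3 -= -2·r2 → [0,0,0,-4]

L=[[1,0,0,0],[3,1,0,0],[2,-5,1,0],[5,-5,-2,1]] U=[[5,3,2,-4],[0,4,1,-4],[0,0,-1,2],[0,0,0,-4]]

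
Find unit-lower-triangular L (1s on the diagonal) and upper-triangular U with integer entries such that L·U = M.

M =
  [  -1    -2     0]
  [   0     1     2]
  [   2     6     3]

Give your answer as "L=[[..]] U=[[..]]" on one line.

L=[[1,0,0],[0,1,0],[-2,2,1]] U=[[-1,-2,0],[0,1,2],[0,0,-1]]

  r1 -= 0·r0 → [0,1,2]
  r2 -= -2·r0 → [0,2,3]
  r2 -= 2·r1 → [0,0,-1]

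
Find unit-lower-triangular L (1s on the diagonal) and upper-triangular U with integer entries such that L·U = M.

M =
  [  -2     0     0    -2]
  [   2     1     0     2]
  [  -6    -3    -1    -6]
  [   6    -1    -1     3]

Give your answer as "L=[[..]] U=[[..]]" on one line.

L=[[1,0,0,0],[-1,1,0,0],[3,-3,1,0],[-3,-1,1,1]] U=[[-2,0,0,-2],[0,1,0,0],[0,0,-1,0],[0,0,0,-3]]

  r1 -= -1·r0 → [0,1,0,0]
  r2 -= 3·r0 → [0,-3,-1,0]
  r3 -= -3·r0 → [0,-1,-1,-3]
  r2 -= -3·r1 → [0,0,-1,0]
  r3 -= -1·r1 → [0,0,-1,-3]
  r3 -= 1·r2 → [0,0,0,-3]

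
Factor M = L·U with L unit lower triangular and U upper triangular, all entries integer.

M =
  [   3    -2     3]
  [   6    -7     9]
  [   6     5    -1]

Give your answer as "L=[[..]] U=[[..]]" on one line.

  r1 -= 2·r0 → [0,-3,3]
  r2 -= 2·r0 → [0,9,-7]
  r2 -= -3·r1 → [0,0,2]

L=[[1,0,0],[2,1,0],[2,-3,1]] U=[[3,-2,3],[0,-3,3],[0,0,2]]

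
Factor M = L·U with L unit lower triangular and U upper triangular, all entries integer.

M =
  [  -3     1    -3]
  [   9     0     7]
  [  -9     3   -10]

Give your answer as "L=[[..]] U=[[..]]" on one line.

L=[[1,0,0],[-3,1,0],[3,0,1]] U=[[-3,1,-3],[0,3,-2],[0,0,-1]]

  r1 -= -3·r0 → [0,3,-2]
  r2 -= 3·r0 → [0,0,-1]
  r2 -= 0·r1 → [0,0,-1]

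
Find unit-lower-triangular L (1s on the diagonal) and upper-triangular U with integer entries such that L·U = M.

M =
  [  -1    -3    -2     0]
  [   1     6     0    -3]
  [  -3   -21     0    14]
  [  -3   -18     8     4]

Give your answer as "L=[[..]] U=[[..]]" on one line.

  R1 -= -1·R0 → [0,3,-2,-3]
  R2 -= 3·R0 → [0,-12,6,14]
  R3 -= 3·R0 → [0,-9,14,4]
  R2 -= -4·R1 → [0,0,-2,2]
  R3 -= -3·R1 → [0,0,8,-5]
  R3 -= -4·R2 → [0,0,0,3]

L=[[1,0,0,0],[-1,1,0,0],[3,-4,1,0],[3,-3,-4,1]] U=[[-1,-3,-2,0],[0,3,-2,-3],[0,0,-2,2],[0,0,0,3]]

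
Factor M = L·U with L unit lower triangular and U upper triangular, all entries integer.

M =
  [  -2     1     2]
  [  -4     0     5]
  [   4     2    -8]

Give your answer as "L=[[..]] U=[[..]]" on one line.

  row1 -= 2·row0 → [0,-2,1]
  row2 -= -2·row0 → [0,4,-4]
  row2 -= -2·row1 → [0,0,-2]

L=[[1,0,0],[2,1,0],[-2,-2,1]] U=[[-2,1,2],[0,-2,1],[0,0,-2]]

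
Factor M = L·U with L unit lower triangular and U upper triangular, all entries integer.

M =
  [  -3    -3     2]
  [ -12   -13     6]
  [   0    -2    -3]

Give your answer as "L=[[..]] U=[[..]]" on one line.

L=[[1,0,0],[4,1,0],[0,2,1]] U=[[-3,-3,2],[0,-1,-2],[0,0,1]]

  r1 -= 4·r0 → [0,-1,-2]
  r2 -= 0·r0 → [0,-2,-3]
  r2 -= 2·r1 → [0,0,1]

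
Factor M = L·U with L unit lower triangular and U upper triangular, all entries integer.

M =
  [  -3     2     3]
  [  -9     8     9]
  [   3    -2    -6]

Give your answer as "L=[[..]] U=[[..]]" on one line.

  r1 -= 3·r0 → [0,2,0]
  r2 -= -1·r0 → [0,0,-3]
  r2 -= 0·r1 → [0,0,-3]

L=[[1,0,0],[3,1,0],[-1,0,1]] U=[[-3,2,3],[0,2,0],[0,0,-3]]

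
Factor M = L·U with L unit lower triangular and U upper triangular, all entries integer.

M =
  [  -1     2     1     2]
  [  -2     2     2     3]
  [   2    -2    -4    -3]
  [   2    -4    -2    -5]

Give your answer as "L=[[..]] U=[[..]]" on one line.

  r1 -= 2·r0 → [0,-2,0,-1]
  r2 -= -2·r0 → [0,2,-2,1]
  r3 -= -2·r0 → [0,0,0,-1]
  r2 -= -1·r1 → [0,0,-2,0]
  r3 -= 0·r1 → [0,0,0,-1]
  r3 -= 0·r2 → [0,0,0,-1]

L=[[1,0,0,0],[2,1,0,0],[-2,-1,1,0],[-2,0,0,1]] U=[[-1,2,1,2],[0,-2,0,-1],[0,0,-2,0],[0,0,0,-1]]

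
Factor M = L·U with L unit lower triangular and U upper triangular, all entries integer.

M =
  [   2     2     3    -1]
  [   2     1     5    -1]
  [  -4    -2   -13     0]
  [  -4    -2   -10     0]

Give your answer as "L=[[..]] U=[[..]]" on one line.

L=[[1,0,0,0],[1,1,0,0],[-2,-2,1,0],[-2,-2,0,1]] U=[[2,2,3,-1],[0,-1,2,0],[0,0,-3,-2],[0,0,0,-2]]

  r1 -= 1·r0 → [0,-1,2,0]
  r2 -= -2·r0 → [0,2,-7,-2]
  r3 -= -2·r0 → [0,2,-4,-2]
  r2 -= -2·r1 → [0,0,-3,-2]
  r3 -= -2·r1 → [0,0,0,-2]
  r3 -= 0·r2 → [0,0,0,-2]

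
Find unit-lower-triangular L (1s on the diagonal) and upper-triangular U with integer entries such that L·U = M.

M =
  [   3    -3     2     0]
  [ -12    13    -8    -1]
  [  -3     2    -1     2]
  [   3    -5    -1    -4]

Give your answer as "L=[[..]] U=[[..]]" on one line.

L=[[1,0,0,0],[-4,1,0,0],[-1,-1,1,0],[1,-2,-3,1]] U=[[3,-3,2,0],[0,1,0,-1],[0,0,1,1],[0,0,0,-3]]

  row1 -= -4·row0 → [0,1,0,-1]
  row2 -= -1·row0 → [0,-1,1,2]
  row3 -= 1·row0 → [0,-2,-3,-4]
  row2 -= -1·row1 → [0,0,1,1]
  row3 -= -2·row1 → [0,0,-3,-6]
  row3 -= -3·row2 → [0,0,0,-3]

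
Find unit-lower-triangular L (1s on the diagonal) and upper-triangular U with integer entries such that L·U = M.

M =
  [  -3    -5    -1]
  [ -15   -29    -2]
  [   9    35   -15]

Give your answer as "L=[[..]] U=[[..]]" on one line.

  R1 -= 5·R0 → [0,-4,3]
  R2 -= -3·R0 → [0,20,-18]
  R2 -= -5·R1 → [0,0,-3]

L=[[1,0,0],[5,1,0],[-3,-5,1]] U=[[-3,-5,-1],[0,-4,3],[0,0,-3]]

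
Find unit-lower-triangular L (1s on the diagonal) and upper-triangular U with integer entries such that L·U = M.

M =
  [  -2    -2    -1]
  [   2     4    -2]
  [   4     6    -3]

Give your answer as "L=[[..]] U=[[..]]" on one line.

  r1 -= -1·r0 → [0,2,-3]
  r2 -= -2·r0 → [0,2,-5]
  r2 -= 1·r1 → [0,0,-2]

L=[[1,0,0],[-1,1,0],[-2,1,1]] U=[[-2,-2,-1],[0,2,-3],[0,0,-2]]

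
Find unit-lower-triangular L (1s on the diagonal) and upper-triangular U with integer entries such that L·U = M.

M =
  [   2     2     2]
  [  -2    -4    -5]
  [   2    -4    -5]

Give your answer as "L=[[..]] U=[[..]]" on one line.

  row1 -= -1·row0 → [0,-2,-3]
  row2 -= 1·row0 → [0,-6,-7]
  row2 -= 3·row1 → [0,0,2]

L=[[1,0,0],[-1,1,0],[1,3,1]] U=[[2,2,2],[0,-2,-3],[0,0,2]]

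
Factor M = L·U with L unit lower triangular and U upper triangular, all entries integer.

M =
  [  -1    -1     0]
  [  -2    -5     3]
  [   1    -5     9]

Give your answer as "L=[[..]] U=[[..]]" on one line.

  r1 -= 2·r0 → [0,-3,3]
  r2 -= -1·r0 → [0,-6,9]
  r2 -= 2·r1 → [0,0,3]

L=[[1,0,0],[2,1,0],[-1,2,1]] U=[[-1,-1,0],[0,-3,3],[0,0,3]]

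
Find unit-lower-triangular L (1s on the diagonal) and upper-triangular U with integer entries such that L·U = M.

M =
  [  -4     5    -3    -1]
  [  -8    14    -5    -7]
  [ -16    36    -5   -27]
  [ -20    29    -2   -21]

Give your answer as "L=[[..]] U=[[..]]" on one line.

  row1 -= 2·row0 → [0,4,1,-5]
  row2 -= 4·row0 → [0,16,7,-23]
  row3 -= 5·row0 → [0,4,13,-16]
  row2 -= 4·row1 → [0,0,3,-3]
  row3 -= 1·row1 → [0,0,12,-11]
  row3 -= 4·row2 → [0,0,0,1]

L=[[1,0,0,0],[2,1,0,0],[4,4,1,0],[5,1,4,1]] U=[[-4,5,-3,-1],[0,4,1,-5],[0,0,3,-3],[0,0,0,1]]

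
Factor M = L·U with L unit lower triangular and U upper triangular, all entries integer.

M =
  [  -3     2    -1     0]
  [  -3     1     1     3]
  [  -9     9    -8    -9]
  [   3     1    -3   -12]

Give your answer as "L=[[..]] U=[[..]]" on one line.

L=[[1,0,0,0],[1,1,0,0],[3,-3,1,0],[-1,-3,2,1]] U=[[-3,2,-1,0],[0,-1,2,3],[0,0,1,0],[0,0,0,-3]]

  r1 -= 1·r0 → [0,-1,2,3]
  r2 -= 3·r0 → [0,3,-5,-9]
  r3 -= -1·r0 → [0,3,-4,-12]
  r2 -= -3·r1 → [0,0,1,0]
  r3 -= -3·r1 → [0,0,2,-3]
  r3 -= 2·r2 → [0,0,0,-3]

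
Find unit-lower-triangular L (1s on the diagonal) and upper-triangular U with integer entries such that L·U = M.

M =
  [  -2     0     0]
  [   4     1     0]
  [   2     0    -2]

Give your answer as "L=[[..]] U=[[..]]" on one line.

L=[[1,0,0],[-2,1,0],[-1,0,1]] U=[[-2,0,0],[0,1,0],[0,0,-2]]

  row1 -= -2·row0 → [0,1,0]
  row2 -= -1·row0 → [0,0,-2]
  row2 -= 0·row1 → [0,0,-2]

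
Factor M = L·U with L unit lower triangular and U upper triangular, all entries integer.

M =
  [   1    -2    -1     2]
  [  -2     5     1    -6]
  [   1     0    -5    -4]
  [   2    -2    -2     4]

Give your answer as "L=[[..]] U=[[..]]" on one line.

  row1 -= -2·row0 → [0,1,-1,-2]
  row2 -= 1·row0 → [0,2,-4,-6]
  row3 -= 2·row0 → [0,2,0,0]
  row2 -= 2·row1 → [0,0,-2,-2]
  row3 -= 2·row1 → [0,0,2,4]
  row3 -= -1·row2 → [0,0,0,2]

L=[[1,0,0,0],[-2,1,0,0],[1,2,1,0],[2,2,-1,1]] U=[[1,-2,-1,2],[0,1,-1,-2],[0,0,-2,-2],[0,0,0,2]]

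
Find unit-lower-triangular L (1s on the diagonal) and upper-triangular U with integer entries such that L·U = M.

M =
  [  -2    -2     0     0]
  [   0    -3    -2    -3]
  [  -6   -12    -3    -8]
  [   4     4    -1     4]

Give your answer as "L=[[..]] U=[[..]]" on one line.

  r1 -= 0·r0 → [0,-3,-2,-3]
  r2 -= 3·r0 → [0,-6,-3,-8]
  r3 -= -2·r0 → [0,0,-1,4]
  r2 -= 2·r1 → [0,0,1,-2]
  r3 -= 0·r1 → [0,0,-1,4]
  r3 -= -1·r2 → [0,0,0,2]

L=[[1,0,0,0],[0,1,0,0],[3,2,1,0],[-2,0,-1,1]] U=[[-2,-2,0,0],[0,-3,-2,-3],[0,0,1,-2],[0,0,0,2]]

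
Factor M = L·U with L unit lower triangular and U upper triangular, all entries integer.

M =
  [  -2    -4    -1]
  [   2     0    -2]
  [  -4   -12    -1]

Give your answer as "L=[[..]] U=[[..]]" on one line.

L=[[1,0,0],[-1,1,0],[2,1,1]] U=[[-2,-4,-1],[0,-4,-3],[0,0,4]]

  R1 -= -1·R0 → [0,-4,-3]
  R2 -= 2·R0 → [0,-4,1]
  R2 -= 1·R1 → [0,0,4]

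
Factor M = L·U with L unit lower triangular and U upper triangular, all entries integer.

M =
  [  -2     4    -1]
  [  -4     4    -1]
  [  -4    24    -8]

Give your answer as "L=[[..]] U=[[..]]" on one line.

L=[[1,0,0],[2,1,0],[2,-4,1]] U=[[-2,4,-1],[0,-4,1],[0,0,-2]]

  row1 -= 2·row0 → [0,-4,1]
  row2 -= 2·row0 → [0,16,-6]
  row2 -= -4·row1 → [0,0,-2]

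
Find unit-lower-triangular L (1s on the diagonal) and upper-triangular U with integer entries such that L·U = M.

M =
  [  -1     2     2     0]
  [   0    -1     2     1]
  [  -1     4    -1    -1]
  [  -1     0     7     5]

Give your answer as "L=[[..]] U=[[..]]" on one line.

L=[[1,0,0,0],[0,1,0,0],[1,-2,1,0],[1,2,1,1]] U=[[-1,2,2,0],[0,-1,2,1],[0,0,1,1],[0,0,0,2]]

  R1 -= 0·R0 → [0,-1,2,1]
  R2 -= 1·R0 → [0,2,-3,-1]
  R3 -= 1·R0 → [0,-2,5,5]
  R2 -= -2·R1 → [0,0,1,1]
  R3 -= 2·R1 → [0,0,1,3]
  R3 -= 1·R2 → [0,0,0,2]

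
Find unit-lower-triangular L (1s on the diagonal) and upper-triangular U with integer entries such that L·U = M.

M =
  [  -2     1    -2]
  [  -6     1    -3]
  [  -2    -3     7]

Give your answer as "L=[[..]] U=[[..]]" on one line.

  r1 -= 3·r0 → [0,-2,3]
  r2 -= 1·r0 → [0,-4,9]
  r2 -= 2·r1 → [0,0,3]

L=[[1,0,0],[3,1,0],[1,2,1]] U=[[-2,1,-2],[0,-2,3],[0,0,3]]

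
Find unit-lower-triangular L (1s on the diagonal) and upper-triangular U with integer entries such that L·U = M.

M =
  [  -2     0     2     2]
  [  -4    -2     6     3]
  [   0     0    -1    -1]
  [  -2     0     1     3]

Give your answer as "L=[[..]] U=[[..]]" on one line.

L=[[1,0,0,0],[2,1,0,0],[0,0,1,0],[1,0,1,1]] U=[[-2,0,2,2],[0,-2,2,-1],[0,0,-1,-1],[0,0,0,2]]

  R1 -= 2·R0 → [0,-2,2,-1]
  R2 -= 0·R0 → [0,0,-1,-1]
  R3 -= 1·R0 → [0,0,-1,1]
  R2 -= 0·R1 → [0,0,-1,-1]
  R3 -= 0·R1 → [0,0,-1,1]
  R3 -= 1·R2 → [0,0,0,2]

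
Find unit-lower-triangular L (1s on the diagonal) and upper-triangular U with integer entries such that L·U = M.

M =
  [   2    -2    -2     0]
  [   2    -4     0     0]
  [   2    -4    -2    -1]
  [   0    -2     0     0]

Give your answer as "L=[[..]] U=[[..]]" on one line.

  R1 -= 1·R0 → [0,-2,2,0]
  R2 -= 1·R0 → [0,-2,0,-1]
  R3 -= 0·R0 → [0,-2,0,0]
  R2 -= 1·R1 → [0,0,-2,-1]
  R3 -= 1·R1 → [0,0,-2,0]
  R3 -= 1·R2 → [0,0,0,1]

L=[[1,0,0,0],[1,1,0,0],[1,1,1,0],[0,1,1,1]] U=[[2,-2,-2,0],[0,-2,2,0],[0,0,-2,-1],[0,0,0,1]]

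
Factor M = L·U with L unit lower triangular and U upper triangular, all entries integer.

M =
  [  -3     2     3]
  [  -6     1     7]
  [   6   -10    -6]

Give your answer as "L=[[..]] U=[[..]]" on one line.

L=[[1,0,0],[2,1,0],[-2,2,1]] U=[[-3,2,3],[0,-3,1],[0,0,-2]]

  R1 -= 2·R0 → [0,-3,1]
  R2 -= -2·R0 → [0,-6,0]
  R2 -= 2·R1 → [0,0,-2]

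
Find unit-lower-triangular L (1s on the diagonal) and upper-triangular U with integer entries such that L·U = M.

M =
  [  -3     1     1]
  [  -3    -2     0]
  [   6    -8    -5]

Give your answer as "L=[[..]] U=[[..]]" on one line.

L=[[1,0,0],[1,1,0],[-2,2,1]] U=[[-3,1,1],[0,-3,-1],[0,0,-1]]

  row1 -= 1·row0 → [0,-3,-1]
  row2 -= -2·row0 → [0,-6,-3]
  row2 -= 2·row1 → [0,0,-1]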